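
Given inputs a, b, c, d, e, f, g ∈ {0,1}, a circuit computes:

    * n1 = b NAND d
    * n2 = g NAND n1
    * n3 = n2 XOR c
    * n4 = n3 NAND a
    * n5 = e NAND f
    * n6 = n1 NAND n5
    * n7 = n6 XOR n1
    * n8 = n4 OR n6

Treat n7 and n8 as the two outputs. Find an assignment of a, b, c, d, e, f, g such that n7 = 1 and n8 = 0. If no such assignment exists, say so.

Check with a=1 b=1 c=1 d=0 e=0 f=1 g=1:
n1 = b NAND d = 1 NAND 0 = 1
n2 = g NAND n1 = 1 NAND 1 = 0
n3 = n2 XOR c = 0 XOR 1 = 1
n4 = n3 NAND a = 1 NAND 1 = 0
n5 = e NAND f = 0 NAND 1 = 1
n6 = n1 NAND n5 = 1 NAND 1 = 0
n7 = n6 XOR n1 = 0 XOR 1 = 1
n8 = n4 OR n6 = 0 OR 0 = 0
So n7 = 1 and n8 = 0.

a=1 b=1 c=1 d=0 e=0 f=1 g=1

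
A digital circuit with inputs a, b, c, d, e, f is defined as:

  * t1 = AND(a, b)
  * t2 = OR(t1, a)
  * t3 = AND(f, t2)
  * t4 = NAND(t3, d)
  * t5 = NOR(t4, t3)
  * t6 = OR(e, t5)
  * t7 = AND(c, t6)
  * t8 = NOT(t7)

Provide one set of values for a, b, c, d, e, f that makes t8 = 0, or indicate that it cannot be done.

Check with a=0 b=0 c=1 d=0 e=1 f=0:
t1 = AND(a, b) = AND(0, 0) = 0
t2 = OR(t1, a) = OR(0, 0) = 0
t3 = AND(f, t2) = AND(0, 0) = 0
t4 = NAND(t3, d) = NAND(0, 0) = 1
t5 = NOR(t4, t3) = NOR(1, 0) = 0
t6 = OR(e, t5) = OR(1, 0) = 1
t7 = AND(c, t6) = AND(1, 1) = 1
t8 = NOT(t7) = NOT 1 = 0
So t8 = 0 as required.

a=0 b=0 c=1 d=0 e=1 f=0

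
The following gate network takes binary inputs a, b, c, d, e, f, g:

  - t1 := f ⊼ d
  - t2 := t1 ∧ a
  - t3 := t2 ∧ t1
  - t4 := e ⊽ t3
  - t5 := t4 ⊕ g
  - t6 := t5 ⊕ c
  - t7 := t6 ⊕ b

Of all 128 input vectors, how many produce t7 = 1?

t7 = t6 ⊕ b must be 1, so t6 and b differ.
Enumerating the 128 input combinations, 64 give t7 = 1 and 64 give t7 = 0.

64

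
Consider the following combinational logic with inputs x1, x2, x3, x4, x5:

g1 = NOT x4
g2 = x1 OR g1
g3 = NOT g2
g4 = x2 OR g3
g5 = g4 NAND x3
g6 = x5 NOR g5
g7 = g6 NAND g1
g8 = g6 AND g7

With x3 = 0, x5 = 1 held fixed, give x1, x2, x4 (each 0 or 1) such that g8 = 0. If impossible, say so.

x1=0, x2=1, x4=0

g8 = g6 AND g7 must be 0, so at least one of g6, g7 is 0.
Check with x3 = 0, x5 = 1 and x1=0, x2=1, x4=0:
g1 = NOT x4 = NOT 0 = 1
g2 = x1 OR g1 = 0 OR 1 = 1
g3 = NOT g2 = NOT 1 = 0
g4 = x2 OR g3 = 1 OR 0 = 1
g5 = g4 NAND x3 = 1 NAND 0 = 1
g6 = x5 NOR g5 = 1 NOR 1 = 0
g7 = g6 NAND g1 = 0 NAND 1 = 1
g8 = g6 AND g7 = 0 AND 1 = 0
So g8 = 0.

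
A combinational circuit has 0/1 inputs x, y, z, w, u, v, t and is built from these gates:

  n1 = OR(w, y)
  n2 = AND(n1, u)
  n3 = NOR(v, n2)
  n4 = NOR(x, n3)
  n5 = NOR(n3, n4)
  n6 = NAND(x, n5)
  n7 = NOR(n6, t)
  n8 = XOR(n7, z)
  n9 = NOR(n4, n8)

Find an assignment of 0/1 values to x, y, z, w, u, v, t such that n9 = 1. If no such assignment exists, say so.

Check with x=1 y=0 z=0 w=0 u=1 v=1 t=1:
n1 = OR(w, y) = OR(0, 0) = 0
n2 = AND(n1, u) = AND(0, 1) = 0
n3 = NOR(v, n2) = NOR(1, 0) = 0
n4 = NOR(x, n3) = NOR(1, 0) = 0
n5 = NOR(n3, n4) = NOR(0, 0) = 1
n6 = NAND(x, n5) = NAND(1, 1) = 0
n7 = NOR(n6, t) = NOR(0, 1) = 0
n8 = XOR(n7, z) = XOR(0, 0) = 0
n9 = NOR(n4, n8) = NOR(0, 0) = 1
So n9 = 1 as required.

x=1 y=0 z=0 w=0 u=1 v=1 t=1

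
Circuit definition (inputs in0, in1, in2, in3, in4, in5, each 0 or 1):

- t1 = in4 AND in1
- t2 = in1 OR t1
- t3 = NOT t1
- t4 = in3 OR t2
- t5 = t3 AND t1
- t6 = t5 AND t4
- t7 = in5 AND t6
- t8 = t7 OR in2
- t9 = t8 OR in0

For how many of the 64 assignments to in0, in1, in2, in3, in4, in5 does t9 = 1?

48

t9 = t8 OR in0 must be 1, so at least one of t8, in0 is 1.
Enumerating the 64 input combinations, 48 give t9 = 1 and 16 give t9 = 0.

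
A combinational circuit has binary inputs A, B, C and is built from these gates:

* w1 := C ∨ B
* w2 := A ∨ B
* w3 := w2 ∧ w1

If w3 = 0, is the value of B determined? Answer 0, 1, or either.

0

w3 = w2 ∧ w1 must be 0, so at least one of w2, w1 is 0.
Every assignment with w3 = 0 has B = 0; there are 3 such assignment(s).
  A=0, B=0, C=0
  A=0, B=0, C=1
  A=1, B=0, C=0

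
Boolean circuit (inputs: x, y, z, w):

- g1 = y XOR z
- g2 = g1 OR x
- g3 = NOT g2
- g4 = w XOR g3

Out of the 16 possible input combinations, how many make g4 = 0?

8

g4 = w XOR g3 must be 0, so w and g3 are equal.
Enumerating the 16 input combinations, 8 give g4 = 0 and 8 give g4 = 1.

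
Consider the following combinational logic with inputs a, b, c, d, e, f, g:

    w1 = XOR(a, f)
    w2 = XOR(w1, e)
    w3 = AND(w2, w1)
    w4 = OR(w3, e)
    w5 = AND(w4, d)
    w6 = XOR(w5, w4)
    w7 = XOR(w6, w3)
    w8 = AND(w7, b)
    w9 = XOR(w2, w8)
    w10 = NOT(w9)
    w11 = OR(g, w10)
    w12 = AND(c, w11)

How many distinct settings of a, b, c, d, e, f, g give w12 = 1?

50

w12 = AND(c, w11) must be 1, so both c = 1 and w11 = 1.
w11 = OR(g, w10) must be 1, so at least one of g, w10 is 1.
Enumerating the 128 input combinations, 50 give w12 = 1 and 78 give w12 = 0.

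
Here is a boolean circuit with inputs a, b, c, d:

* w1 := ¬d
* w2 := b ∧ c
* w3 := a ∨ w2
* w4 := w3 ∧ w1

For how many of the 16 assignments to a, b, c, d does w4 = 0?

w4 = w3 ∧ w1 must be 0, so at least one of w3, w1 is 0.
Enumerating the 16 input combinations, 11 give w4 = 0 and 5 give w4 = 1.

11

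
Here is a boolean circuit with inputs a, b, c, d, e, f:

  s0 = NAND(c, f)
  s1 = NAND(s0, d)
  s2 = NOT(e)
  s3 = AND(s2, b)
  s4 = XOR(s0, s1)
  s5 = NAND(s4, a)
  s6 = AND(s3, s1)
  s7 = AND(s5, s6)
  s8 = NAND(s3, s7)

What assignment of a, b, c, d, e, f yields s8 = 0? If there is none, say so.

a=1, b=1, c=0, d=0, e=0, f=0

s8 = NAND(s3, s7) must be 0, so both s3 = 1 and s7 = 1.
s3 = AND(s2, b) must be 1, so both s2 = 1 and b = 1.
Check with a=1, b=1, c=0, d=0, e=0, f=0:
s0 = NAND(c, f) = NAND(0, 0) = 1
s1 = NAND(s0, d) = NAND(1, 0) = 1
s2 = NOT(e) = NOT 0 = 1
s3 = AND(s2, b) = AND(1, 1) = 1
s4 = XOR(s0, s1) = XOR(1, 1) = 0
s5 = NAND(s4, a) = NAND(0, 1) = 1
s6 = AND(s3, s1) = AND(1, 1) = 1
s7 = AND(s5, s6) = AND(1, 1) = 1
s8 = NAND(s3, s7) = NAND(1, 1) = 0
So s8 = 0 as required.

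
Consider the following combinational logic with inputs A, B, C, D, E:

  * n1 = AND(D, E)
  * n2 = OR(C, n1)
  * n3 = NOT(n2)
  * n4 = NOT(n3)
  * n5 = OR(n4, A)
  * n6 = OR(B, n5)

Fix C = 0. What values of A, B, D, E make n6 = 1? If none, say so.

A=1 B=0 D=1 E=0

n6 = OR(B, n5) must be 1, so at least one of B, n5 is 1.
Check with C = 0 and A=1, B=0, D=1, E=0:
n1 = AND(D, E) = AND(1, 0) = 0
n2 = OR(C, n1) = OR(0, 0) = 0
n3 = NOT(n2) = NOT 0 = 1
n4 = NOT(n3) = NOT 1 = 0
n5 = OR(n4, A) = OR(0, 1) = 1
n6 = OR(B, n5) = OR(0, 1) = 1
So n6 = 1.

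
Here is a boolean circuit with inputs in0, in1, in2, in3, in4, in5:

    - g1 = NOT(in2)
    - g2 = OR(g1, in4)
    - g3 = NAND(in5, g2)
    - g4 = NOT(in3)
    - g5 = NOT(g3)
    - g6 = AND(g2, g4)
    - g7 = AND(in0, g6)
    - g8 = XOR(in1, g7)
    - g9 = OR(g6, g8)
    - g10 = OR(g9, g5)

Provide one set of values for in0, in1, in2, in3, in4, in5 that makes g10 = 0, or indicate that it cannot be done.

g10 = OR(g9, g5) must be 0, so both g9 = 0 and g5 = 0.
Check with in0=1, in1=0, in2=1, in3=1, in4=1, in5=0:
g1 = NOT(in2) = NOT 1 = 0
g2 = OR(g1, in4) = OR(0, 1) = 1
g3 = NAND(in5, g2) = NAND(0, 1) = 1
g4 = NOT(in3) = NOT 1 = 0
g5 = NOT(g3) = NOT 1 = 0
g6 = AND(g2, g4) = AND(1, 0) = 0
g7 = AND(in0, g6) = AND(1, 0) = 0
g8 = XOR(in1, g7) = XOR(0, 0) = 0
g9 = OR(g6, g8) = OR(0, 0) = 0
g10 = OR(g9, g5) = OR(0, 0) = 0
So g10 = 0 as required.

in0=1, in1=0, in2=1, in3=1, in4=1, in5=0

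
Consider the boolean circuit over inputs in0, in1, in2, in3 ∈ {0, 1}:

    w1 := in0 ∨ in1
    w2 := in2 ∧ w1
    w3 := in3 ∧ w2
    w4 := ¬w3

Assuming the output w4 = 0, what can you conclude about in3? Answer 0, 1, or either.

1

w4 = ¬w3 must be 0, so w3 = 1.
Every assignment with w4 = 0 has in3 = 1; there are 3 such assignment(s).
  in0=0, in1=1, in2=1, in3=1
  in0=1, in1=0, in2=1, in3=1
  in0=1, in1=1, in2=1, in3=1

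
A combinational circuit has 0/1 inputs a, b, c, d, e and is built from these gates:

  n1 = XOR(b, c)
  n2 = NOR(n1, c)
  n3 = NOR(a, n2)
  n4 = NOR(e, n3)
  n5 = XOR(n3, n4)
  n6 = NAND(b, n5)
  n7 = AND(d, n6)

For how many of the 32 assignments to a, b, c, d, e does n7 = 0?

n7 = AND(d, n6) must be 0, so at least one of d, n6 is 0.
Enumerating the 32 input combinations, 22 give n7 = 0 and 10 give n7 = 1.

22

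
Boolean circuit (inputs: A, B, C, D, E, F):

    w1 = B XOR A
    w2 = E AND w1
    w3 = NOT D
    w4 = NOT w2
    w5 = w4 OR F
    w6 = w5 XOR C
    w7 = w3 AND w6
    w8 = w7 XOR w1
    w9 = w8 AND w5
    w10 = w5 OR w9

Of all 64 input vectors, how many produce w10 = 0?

8

w10 = w5 OR w9 must be 0, so both w5 = 0 and w9 = 0.
w5 = w4 OR F must be 0, so both w4 = 0 and F = 0.
w9 = w8 AND w5 must be 0, so at least one of w8, w5 is 0.
Enumerating the 64 input combinations, 8 give w10 = 0 and 56 give w10 = 1.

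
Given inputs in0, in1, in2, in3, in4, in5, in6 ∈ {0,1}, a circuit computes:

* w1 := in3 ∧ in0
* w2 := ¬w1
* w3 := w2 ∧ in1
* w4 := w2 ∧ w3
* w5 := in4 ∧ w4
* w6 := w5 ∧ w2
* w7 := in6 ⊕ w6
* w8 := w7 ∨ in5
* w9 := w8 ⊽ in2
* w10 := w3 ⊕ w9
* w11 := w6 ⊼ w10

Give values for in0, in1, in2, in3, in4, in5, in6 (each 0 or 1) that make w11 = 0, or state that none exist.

Check with in0=0, in1=1, in2=1, in3=1, in4=1, in5=0, in6=0:
w1 = in3 ∧ in0 = 1 ∧ 0 = 0
w2 = ¬w1 = ¬0 = 1
w3 = w2 ∧ in1 = 1 ∧ 1 = 1
w4 = w2 ∧ w3 = 1 ∧ 1 = 1
w5 = in4 ∧ w4 = 1 ∧ 1 = 1
w6 = w5 ∧ w2 = 1 ∧ 1 = 1
w7 = in6 ⊕ w6 = 0 ⊕ 1 = 1
w8 = w7 ∨ in5 = 1 ∨ 0 = 1
w9 = w8 ⊽ in2 = 1 ⊽ 1 = 0
w10 = w3 ⊕ w9 = 1 ⊕ 0 = 1
w11 = w6 ⊼ w10 = 1 ⊼ 1 = 0
So w11 = 0 as required.

in0=0, in1=1, in2=1, in3=1, in4=1, in5=0, in6=0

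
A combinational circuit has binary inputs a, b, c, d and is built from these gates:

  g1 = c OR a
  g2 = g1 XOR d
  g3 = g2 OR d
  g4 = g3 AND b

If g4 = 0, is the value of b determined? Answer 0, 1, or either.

either

Both values of b occur among assignments with g4 = 0:
  b=0: a=0, b=0, c=0, d=0
  b=1: a=0, b=1, c=0, d=0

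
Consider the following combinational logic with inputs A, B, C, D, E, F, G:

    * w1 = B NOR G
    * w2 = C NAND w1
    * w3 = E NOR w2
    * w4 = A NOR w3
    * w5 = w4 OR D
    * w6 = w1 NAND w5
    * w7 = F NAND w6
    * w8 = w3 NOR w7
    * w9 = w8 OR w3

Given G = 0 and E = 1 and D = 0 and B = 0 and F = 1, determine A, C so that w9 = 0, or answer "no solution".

w9 = w8 OR w3 must be 0, so both w8 = 0 and w3 = 0.
w8 = w3 NOR w7 must be 0, so at least one of w3, w7 is 1.
Check with G = 0 and E = 1 and D = 0 and B = 0 and F = 1 and A=0, C=0:
w1 = B NOR G = 0 NOR 0 = 1
w2 = C NAND w1 = 0 NAND 1 = 1
w3 = E NOR w2 = 1 NOR 1 = 0
w4 = A NOR w3 = 0 NOR 0 = 1
w5 = w4 OR D = 1 OR 0 = 1
w6 = w1 NAND w5 = 1 NAND 1 = 0
w7 = F NAND w6 = 1 NAND 0 = 1
w8 = w3 NOR w7 = 0 NOR 1 = 0
w9 = w8 OR w3 = 0 OR 0 = 0
So w9 = 0.

A=0 C=0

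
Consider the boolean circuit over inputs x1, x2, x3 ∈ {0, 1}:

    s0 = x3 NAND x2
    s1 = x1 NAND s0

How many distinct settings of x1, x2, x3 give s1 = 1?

5

s1 = x1 NAND s0 must be 1, so at least one of x1, s0 is 0.
Satisfying assignments:
  x1=0, x2=0, x3=0
  x1=0, x2=0, x3=1
  x1=0, x2=1, x3=0
  x1=0, x2=1, x3=1
  x1=1, x2=1, x3=1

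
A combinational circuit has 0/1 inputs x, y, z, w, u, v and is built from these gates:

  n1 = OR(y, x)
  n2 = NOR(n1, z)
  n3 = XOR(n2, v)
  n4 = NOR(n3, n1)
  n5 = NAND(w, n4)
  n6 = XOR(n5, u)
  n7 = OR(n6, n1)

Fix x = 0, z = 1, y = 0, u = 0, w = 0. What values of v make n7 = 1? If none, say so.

v=0

n7 = OR(n6, n1) must be 1, so at least one of n6, n1 is 1.
Check with x = 0, z = 1, y = 0, u = 0, w = 0 and v=0:
n1 = OR(y, x) = OR(0, 0) = 0
n2 = NOR(n1, z) = NOR(0, 1) = 0
n3 = XOR(n2, v) = XOR(0, 0) = 0
n4 = NOR(n3, n1) = NOR(0, 0) = 1
n5 = NAND(w, n4) = NAND(0, 1) = 1
n6 = XOR(n5, u) = XOR(1, 0) = 1
n7 = OR(n6, n1) = OR(1, 0) = 1
So n7 = 1.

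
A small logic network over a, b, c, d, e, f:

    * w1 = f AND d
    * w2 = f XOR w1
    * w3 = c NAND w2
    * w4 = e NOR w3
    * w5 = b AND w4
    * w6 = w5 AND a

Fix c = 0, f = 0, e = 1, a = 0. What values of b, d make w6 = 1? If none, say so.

no solution exists

With c = 0, f = 0, e = 1, a = 0 fixed, none of the 4 settings of b, d give w6 = 1.
For example, with b=1, d=1:
w1 = f AND d = 0 AND 1 = 0
w2 = f XOR w1 = 0 XOR 0 = 0
w3 = c NAND w2 = 0 NAND 0 = 1
w4 = e NOR w3 = 1 NOR 1 = 0
w5 = b AND w4 = 1 AND 0 = 0
w6 = w5 AND a = 0 AND 0 = 0
giving w6 = 0 ≠ 1.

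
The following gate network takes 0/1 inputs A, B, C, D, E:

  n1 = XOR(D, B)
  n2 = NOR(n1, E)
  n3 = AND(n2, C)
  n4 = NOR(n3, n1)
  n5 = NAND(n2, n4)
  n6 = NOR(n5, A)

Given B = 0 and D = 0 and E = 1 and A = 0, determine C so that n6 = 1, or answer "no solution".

With B = 0 and D = 0 and E = 1 and A = 0 fixed, none of the 2 settings of C give n6 = 1.
For example, with C=0:
n1 = XOR(D, B) = XOR(0, 0) = 0
n2 = NOR(n1, E) = NOR(0, 1) = 0
n3 = AND(n2, C) = AND(0, 0) = 0
n4 = NOR(n3, n1) = NOR(0, 0) = 1
n5 = NAND(n2, n4) = NAND(0, 1) = 1
n6 = NOR(n5, A) = NOR(1, 0) = 0
giving n6 = 0 ≠ 1.

no solution exists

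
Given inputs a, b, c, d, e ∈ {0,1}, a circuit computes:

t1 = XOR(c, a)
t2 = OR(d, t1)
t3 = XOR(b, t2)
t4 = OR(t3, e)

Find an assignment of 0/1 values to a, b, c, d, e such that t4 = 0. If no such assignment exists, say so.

a=0, b=1, c=1, d=1, e=0

t4 = OR(t3, e) must be 0, so both t3 = 0 and e = 0.
t3 = XOR(b, t2) must be 0, so b and t2 are equal.
Check with a=0, b=1, c=1, d=1, e=0:
t1 = XOR(c, a) = XOR(1, 0) = 1
t2 = OR(d, t1) = OR(1, 1) = 1
t3 = XOR(b, t2) = XOR(1, 1) = 0
t4 = OR(t3, e) = OR(0, 0) = 0
So t4 = 0 as required.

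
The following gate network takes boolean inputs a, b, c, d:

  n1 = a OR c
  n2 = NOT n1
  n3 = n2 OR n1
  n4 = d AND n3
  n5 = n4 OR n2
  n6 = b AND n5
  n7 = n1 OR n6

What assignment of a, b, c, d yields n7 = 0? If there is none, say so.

Check with a=0, b=0, c=0, d=1:
n1 = a OR c = 0 OR 0 = 0
n2 = NOT n1 = NOT 0 = 1
n3 = n2 OR n1 = 1 OR 0 = 1
n4 = d AND n3 = 1 AND 1 = 1
n5 = n4 OR n2 = 1 OR 1 = 1
n6 = b AND n5 = 0 AND 1 = 0
n7 = n1 OR n6 = 0 OR 0 = 0
So n7 = 0 as required.

a=0, b=0, c=0, d=1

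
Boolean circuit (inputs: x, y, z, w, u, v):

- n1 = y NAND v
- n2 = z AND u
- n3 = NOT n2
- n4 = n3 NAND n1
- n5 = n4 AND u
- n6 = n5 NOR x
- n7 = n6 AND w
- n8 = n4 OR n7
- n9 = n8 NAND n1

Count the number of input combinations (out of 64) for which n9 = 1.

43

n9 = n8 NAND n1 must be 1, so at least one of n8, n1 is 0.
Enumerating the 64 input combinations, 43 give n9 = 1 and 21 give n9 = 0.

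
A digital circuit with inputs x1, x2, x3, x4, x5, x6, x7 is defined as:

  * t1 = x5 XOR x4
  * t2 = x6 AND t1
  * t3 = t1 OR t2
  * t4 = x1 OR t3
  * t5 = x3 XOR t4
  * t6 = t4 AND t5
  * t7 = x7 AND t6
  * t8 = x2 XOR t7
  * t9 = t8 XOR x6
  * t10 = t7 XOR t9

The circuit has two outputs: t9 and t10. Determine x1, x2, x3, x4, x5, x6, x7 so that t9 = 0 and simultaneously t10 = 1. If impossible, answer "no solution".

Check with x1=1, x2=1, x3=0, x4=1, x5=0, x6=0, x7=1:
t1 = x5 XOR x4 = 0 XOR 1 = 1
t2 = x6 AND t1 = 0 AND 1 = 0
t3 = t1 OR t2 = 1 OR 0 = 1
t4 = x1 OR t3 = 1 OR 1 = 1
t5 = x3 XOR t4 = 0 XOR 1 = 1
t6 = t4 AND t5 = 1 AND 1 = 1
t7 = x7 AND t6 = 1 AND 1 = 1
t8 = x2 XOR t7 = 1 XOR 1 = 0
t9 = t8 XOR x6 = 0 XOR 0 = 0
t10 = t7 XOR t9 = 1 XOR 0 = 1
So t9 = 0 and t10 = 1.

x1=1, x2=1, x3=0, x4=1, x5=0, x6=0, x7=1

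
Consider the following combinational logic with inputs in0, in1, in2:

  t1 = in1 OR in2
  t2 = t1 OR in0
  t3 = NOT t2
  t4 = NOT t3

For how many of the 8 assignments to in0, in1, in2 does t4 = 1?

t4 = NOT t3 must be 1, so t3 = 0.
t3 = NOT t2 must be 0, so t2 = 1.
t2 = t1 OR in0 must be 1, so at least one of t1, in0 is 1.
Enumerating the 8 input combinations, 7 give t4 = 1 and 1 give t4 = 0.

7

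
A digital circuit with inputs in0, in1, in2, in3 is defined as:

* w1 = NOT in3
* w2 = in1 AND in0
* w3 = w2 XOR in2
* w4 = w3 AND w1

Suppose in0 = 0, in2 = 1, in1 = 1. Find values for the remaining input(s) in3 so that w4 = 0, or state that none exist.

Check with in0 = 0, in2 = 1, in1 = 1 and in3=1:
w1 = NOT in3 = NOT 1 = 0
w2 = in1 AND in0 = 1 AND 0 = 0
w3 = w2 XOR in2 = 0 XOR 1 = 1
w4 = w3 AND w1 = 1 AND 0 = 0
So w4 = 0.

in3=1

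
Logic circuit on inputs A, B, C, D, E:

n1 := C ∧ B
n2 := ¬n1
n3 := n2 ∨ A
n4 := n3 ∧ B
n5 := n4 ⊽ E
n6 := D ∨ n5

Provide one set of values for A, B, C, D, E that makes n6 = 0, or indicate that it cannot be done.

n6 = D ∨ n5 must be 0, so both D = 0 and n5 = 0.
n5 = n4 ⊽ E must be 0, so at least one of n4, E is 1.
Check with A=1, B=1, C=0, D=0, E=1:
n1 = C ∧ B = 0 ∧ 1 = 0
n2 = ¬n1 = ¬0 = 1
n3 = n2 ∨ A = 1 ∨ 1 = 1
n4 = n3 ∧ B = 1 ∧ 1 = 1
n5 = n4 ⊽ E = 1 ⊽ 1 = 0
n6 = D ∨ n5 = 0 ∨ 0 = 0
So n6 = 0 as required.

A=1, B=1, C=0, D=0, E=1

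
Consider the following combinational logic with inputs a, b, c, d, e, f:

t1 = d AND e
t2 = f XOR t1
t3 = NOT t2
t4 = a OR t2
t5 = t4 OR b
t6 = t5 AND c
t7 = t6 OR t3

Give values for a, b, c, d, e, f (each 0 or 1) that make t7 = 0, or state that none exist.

a=0, b=1, c=0, d=0, e=1, f=1

t7 = t6 OR t3 must be 0, so both t6 = 0 and t3 = 0.
Check with a=0, b=1, c=0, d=0, e=1, f=1:
t1 = d AND e = 0 AND 1 = 0
t2 = f XOR t1 = 1 XOR 0 = 1
t3 = NOT t2 = NOT 1 = 0
t4 = a OR t2 = 0 OR 1 = 1
t5 = t4 OR b = 1 OR 1 = 1
t6 = t5 AND c = 1 AND 0 = 0
t7 = t6 OR t3 = 0 OR 0 = 0
So t7 = 0 as required.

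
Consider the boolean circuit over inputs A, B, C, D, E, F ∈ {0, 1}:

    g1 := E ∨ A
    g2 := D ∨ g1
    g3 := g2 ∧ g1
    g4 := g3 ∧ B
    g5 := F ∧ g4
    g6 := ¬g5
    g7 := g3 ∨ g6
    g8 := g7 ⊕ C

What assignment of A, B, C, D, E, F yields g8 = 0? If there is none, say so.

A=1, B=1, C=1, D=1, E=0, F=1

Check with A=1, B=1, C=1, D=1, E=0, F=1:
g1 = E ∨ A = 0 ∨ 1 = 1
g2 = D ∨ g1 = 1 ∨ 1 = 1
g3 = g2 ∧ g1 = 1 ∧ 1 = 1
g4 = g3 ∧ B = 1 ∧ 1 = 1
g5 = F ∧ g4 = 1 ∧ 1 = 1
g6 = ¬g5 = ¬1 = 0
g7 = g3 ∨ g6 = 1 ∨ 0 = 1
g8 = g7 ⊕ C = 1 ⊕ 1 = 0
So g8 = 0 as required.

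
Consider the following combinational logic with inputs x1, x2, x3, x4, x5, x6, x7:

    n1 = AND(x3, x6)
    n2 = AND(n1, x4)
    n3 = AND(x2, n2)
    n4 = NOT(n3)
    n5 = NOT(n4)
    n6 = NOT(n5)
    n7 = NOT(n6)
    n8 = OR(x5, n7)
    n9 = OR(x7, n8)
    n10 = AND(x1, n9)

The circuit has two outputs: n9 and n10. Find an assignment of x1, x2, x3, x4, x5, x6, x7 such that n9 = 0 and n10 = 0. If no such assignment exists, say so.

Check with x1=0 x2=0 x3=1 x4=1 x5=0 x6=0 x7=0:
n1 = AND(x3, x6) = AND(1, 0) = 0
n2 = AND(n1, x4) = AND(0, 1) = 0
n3 = AND(x2, n2) = AND(0, 0) = 0
n4 = NOT(n3) = NOT 0 = 1
n5 = NOT(n4) = NOT 1 = 0
n6 = NOT(n5) = NOT 0 = 1
n7 = NOT(n6) = NOT 1 = 0
n8 = OR(x5, n7) = OR(0, 0) = 0
n9 = OR(x7, n8) = OR(0, 0) = 0
n10 = AND(x1, n9) = AND(0, 0) = 0
So n9 = 0 and n10 = 0.

x1=0 x2=0 x3=1 x4=1 x5=0 x6=0 x7=0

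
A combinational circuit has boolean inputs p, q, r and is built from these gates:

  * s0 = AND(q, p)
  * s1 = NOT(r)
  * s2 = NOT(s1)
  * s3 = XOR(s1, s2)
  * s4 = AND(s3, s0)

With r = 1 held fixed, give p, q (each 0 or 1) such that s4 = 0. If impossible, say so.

p=0 q=1

Check with r = 1 and p=0, q=1:
s0 = AND(q, p) = AND(1, 0) = 0
s1 = NOT(r) = NOT 1 = 0
s2 = NOT(s1) = NOT 0 = 1
s3 = XOR(s1, s2) = XOR(0, 1) = 1
s4 = AND(s3, s0) = AND(1, 0) = 0
So s4 = 0.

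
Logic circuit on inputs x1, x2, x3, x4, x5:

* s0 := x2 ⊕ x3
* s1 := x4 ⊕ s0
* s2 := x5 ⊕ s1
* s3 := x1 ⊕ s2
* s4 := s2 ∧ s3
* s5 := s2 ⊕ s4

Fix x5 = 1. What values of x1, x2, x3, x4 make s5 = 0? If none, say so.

x1=0 x2=1 x3=1 x4=0

s5 = s2 ⊕ s4 must be 0, so s2 and s4 are equal.
Check with x5 = 1 and x1=0, x2=1, x3=1, x4=0:
s0 = x2 ⊕ x3 = 1 ⊕ 1 = 0
s1 = x4 ⊕ s0 = 0 ⊕ 0 = 0
s2 = x5 ⊕ s1 = 1 ⊕ 0 = 1
s3 = x1 ⊕ s2 = 0 ⊕ 1 = 1
s4 = s2 ∧ s3 = 1 ∧ 1 = 1
s5 = s2 ⊕ s4 = 1 ⊕ 1 = 0
So s5 = 0.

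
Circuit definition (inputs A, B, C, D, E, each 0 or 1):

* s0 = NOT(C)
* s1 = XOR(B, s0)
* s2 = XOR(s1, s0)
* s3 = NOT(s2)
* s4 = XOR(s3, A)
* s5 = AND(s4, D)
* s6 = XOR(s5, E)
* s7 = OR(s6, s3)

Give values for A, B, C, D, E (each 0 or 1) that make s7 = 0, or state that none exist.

A=1, B=1, C=0, D=1, E=1

s7 = OR(s6, s3) must be 0, so both s6 = 0 and s3 = 0.
s6 = XOR(s5, E) must be 0, so s5 and E are equal.
Check with A=1, B=1, C=0, D=1, E=1:
s0 = NOT(C) = NOT 0 = 1
s1 = XOR(B, s0) = XOR(1, 1) = 0
s2 = XOR(s1, s0) = XOR(0, 1) = 1
s3 = NOT(s2) = NOT 1 = 0
s4 = XOR(s3, A) = XOR(0, 1) = 1
s5 = AND(s4, D) = AND(1, 1) = 1
s6 = XOR(s5, E) = XOR(1, 1) = 0
s7 = OR(s6, s3) = OR(0, 0) = 0
So s7 = 0 as required.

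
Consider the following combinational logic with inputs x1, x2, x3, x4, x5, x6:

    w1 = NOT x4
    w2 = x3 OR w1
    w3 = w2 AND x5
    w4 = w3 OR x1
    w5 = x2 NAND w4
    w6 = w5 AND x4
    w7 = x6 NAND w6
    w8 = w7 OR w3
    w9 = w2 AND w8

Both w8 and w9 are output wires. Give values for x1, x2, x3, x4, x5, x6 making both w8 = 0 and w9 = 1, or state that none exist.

Across all 64 input combinations, none give both w8 = 0 and w9 = 1.

no solution exists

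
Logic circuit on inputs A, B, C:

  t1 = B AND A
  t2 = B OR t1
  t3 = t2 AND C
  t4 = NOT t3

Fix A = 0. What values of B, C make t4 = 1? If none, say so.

B=1, C=0

t4 = NOT t3 must be 1, so t3 = 0.
Check with A = 0 and B=1, C=0:
t1 = B AND A = 1 AND 0 = 0
t2 = B OR t1 = 1 OR 0 = 1
t3 = t2 AND C = 1 AND 0 = 0
t4 = NOT t3 = NOT 0 = 1
So t4 = 1.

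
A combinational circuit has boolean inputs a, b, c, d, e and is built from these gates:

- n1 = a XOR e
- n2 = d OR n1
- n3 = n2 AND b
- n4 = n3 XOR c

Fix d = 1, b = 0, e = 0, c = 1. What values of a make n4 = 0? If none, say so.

With d = 1, b = 0, e = 0, c = 1 fixed, none of the 2 settings of a give n4 = 0.
For example, with a=1:
n1 = a XOR e = 1 XOR 0 = 1
n2 = d OR n1 = 1 OR 1 = 1
n3 = n2 AND b = 1 AND 0 = 0
n4 = n3 XOR c = 0 XOR 1 = 1
giving n4 = 1 ≠ 0.

no solution exists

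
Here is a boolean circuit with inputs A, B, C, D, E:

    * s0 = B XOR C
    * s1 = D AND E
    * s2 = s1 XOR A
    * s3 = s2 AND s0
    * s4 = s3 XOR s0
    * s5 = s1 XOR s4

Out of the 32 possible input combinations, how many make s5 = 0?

20

s5 = s1 XOR s4 must be 0, so s1 and s4 are equal.
Enumerating the 32 input combinations, 20 give s5 = 0 and 12 give s5 = 1.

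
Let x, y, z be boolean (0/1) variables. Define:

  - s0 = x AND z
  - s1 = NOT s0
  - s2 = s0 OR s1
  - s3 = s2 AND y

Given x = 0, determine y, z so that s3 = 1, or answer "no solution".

s3 = s2 AND y must be 1, so both s2 = 1 and y = 1.
Check with x = 0 and y=1, z=1:
s0 = x AND z = 0 AND 1 = 0
s1 = NOT s0 = NOT 0 = 1
s2 = s0 OR s1 = 0 OR 1 = 1
s3 = s2 AND y = 1 AND 1 = 1
So s3 = 1.

y=1, z=1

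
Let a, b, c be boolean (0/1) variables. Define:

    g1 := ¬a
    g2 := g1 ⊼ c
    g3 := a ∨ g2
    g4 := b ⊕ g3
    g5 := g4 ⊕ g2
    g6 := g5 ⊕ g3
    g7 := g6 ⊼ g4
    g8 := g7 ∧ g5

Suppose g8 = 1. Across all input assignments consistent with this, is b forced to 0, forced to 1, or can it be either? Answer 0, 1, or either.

1

g8 = g7 ∧ g5 must be 1, so both g7 = 1 and g5 = 1.
g7 = g6 ⊼ g4 must be 1, so at least one of g6, g4 is 0.
g5 = g4 ⊕ g2 must be 1, so g4 and g2 differ.
Every assignment with g8 = 1 has b = 1; there are 3 such assignment(s).
  a=0, b=1, c=0
  a=1, b=1, c=0
  a=1, b=1, c=1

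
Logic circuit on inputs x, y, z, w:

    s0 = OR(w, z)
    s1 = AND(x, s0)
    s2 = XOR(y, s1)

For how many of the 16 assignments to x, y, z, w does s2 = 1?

8

s2 = XOR(y, s1) must be 1, so y and s1 differ.
Enumerating the 16 input combinations, 8 give s2 = 1 and 8 give s2 = 0.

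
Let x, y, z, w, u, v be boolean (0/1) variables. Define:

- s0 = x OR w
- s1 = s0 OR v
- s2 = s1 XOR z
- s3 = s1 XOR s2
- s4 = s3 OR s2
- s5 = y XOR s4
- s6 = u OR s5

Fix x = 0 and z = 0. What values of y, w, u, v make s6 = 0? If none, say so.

y=1 w=0 u=0 v=1

s6 = u OR s5 must be 0, so both u = 0 and s5 = 0.
s5 = y XOR s4 must be 0, so y and s4 are equal.
Check with x = 0 and z = 0 and y=1, w=0, u=0, v=1:
s0 = x OR w = 0 OR 0 = 0
s1 = s0 OR v = 0 OR 1 = 1
s2 = s1 XOR z = 1 XOR 0 = 1
s3 = s1 XOR s2 = 1 XOR 1 = 0
s4 = s3 OR s2 = 0 OR 1 = 1
s5 = y XOR s4 = 1 XOR 1 = 0
s6 = u OR s5 = 0 OR 0 = 0
So s6 = 0.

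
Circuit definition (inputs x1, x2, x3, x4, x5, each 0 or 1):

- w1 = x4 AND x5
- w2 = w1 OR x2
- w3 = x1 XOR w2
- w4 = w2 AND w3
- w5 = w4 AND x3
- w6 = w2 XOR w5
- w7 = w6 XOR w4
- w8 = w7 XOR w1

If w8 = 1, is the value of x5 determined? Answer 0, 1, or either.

either

Both values of x5 occur among assignments with w8 = 1:
  x5=0: x1=0, x2=1, x3=1, x4=0, x5=0
  x5=1: x1=0, x2=0, x3=0, x4=1, x5=1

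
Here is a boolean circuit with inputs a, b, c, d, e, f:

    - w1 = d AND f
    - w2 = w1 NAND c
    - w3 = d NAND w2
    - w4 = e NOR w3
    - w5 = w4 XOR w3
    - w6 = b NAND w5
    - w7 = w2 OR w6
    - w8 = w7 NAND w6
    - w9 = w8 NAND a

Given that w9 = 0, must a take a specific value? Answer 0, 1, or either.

w9 = w8 NAND a must be 0, so both w8 = 1 and a = 1.
w8 = w7 NAND w6 must be 1, so at least one of w7, w6 is 0.
Every assignment with w9 = 0 has a = 1; there are 13 such assignment(s).

1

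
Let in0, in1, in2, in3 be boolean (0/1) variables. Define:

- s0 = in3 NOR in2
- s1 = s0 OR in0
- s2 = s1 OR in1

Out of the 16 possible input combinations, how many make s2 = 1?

13

s2 = s1 OR in1 must be 1, so at least one of s1, in1 is 1.
Enumerating the 16 input combinations, 13 give s2 = 1 and 3 give s2 = 0.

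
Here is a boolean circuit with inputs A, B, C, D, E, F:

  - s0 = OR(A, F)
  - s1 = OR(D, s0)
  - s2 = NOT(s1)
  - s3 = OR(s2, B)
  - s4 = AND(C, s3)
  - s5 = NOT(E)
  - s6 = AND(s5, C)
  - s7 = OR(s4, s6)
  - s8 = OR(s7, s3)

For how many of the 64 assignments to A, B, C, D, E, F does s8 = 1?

43

s8 = OR(s7, s3) must be 1, so at least one of s7, s3 is 1.
Enumerating the 64 input combinations, 43 give s8 = 1 and 21 give s8 = 0.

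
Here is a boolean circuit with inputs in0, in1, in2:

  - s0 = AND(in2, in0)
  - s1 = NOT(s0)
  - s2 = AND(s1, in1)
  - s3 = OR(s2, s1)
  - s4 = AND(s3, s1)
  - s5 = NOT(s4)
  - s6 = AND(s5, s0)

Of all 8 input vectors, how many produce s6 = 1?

s6 = AND(s5, s0) must be 1, so both s5 = 1 and s0 = 1.
s5 = NOT(s4) must be 1, so s4 = 0.
Satisfying assignments:
  in0=1, in1=0, in2=1
  in0=1, in1=1, in2=1

2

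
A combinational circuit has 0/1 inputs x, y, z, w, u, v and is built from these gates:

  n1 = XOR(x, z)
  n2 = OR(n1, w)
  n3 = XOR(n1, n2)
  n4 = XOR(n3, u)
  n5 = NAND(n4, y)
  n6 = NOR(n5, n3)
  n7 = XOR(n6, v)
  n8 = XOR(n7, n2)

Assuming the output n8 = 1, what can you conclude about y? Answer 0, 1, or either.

either

Both values of y occur among assignments with n8 = 1:
  y=0: x=0, y=0, z=0, w=0, u=0, v=1
  y=1: x=0, y=1, z=0, w=0, u=0, v=1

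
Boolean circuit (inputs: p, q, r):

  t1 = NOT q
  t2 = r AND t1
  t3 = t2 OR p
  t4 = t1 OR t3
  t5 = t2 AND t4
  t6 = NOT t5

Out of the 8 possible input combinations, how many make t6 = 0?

2

t6 = NOT t5 must be 0, so t5 = 1.
t5 = t2 AND t4 must be 1, so both t2 = 1 and t4 = 1.
Satisfying assignments:
  p=0, q=0, r=1
  p=1, q=0, r=1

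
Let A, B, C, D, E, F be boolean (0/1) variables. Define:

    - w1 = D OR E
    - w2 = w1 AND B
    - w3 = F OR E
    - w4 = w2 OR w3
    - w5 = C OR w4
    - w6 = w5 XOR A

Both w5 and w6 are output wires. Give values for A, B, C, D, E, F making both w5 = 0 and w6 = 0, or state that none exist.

A=0, B=1, C=0, D=0, E=0, F=0

Check with A=0, B=1, C=0, D=0, E=0, F=0:
w1 = D OR E = 0 OR 0 = 0
w2 = w1 AND B = 0 AND 1 = 0
w3 = F OR E = 0 OR 0 = 0
w4 = w2 OR w3 = 0 OR 0 = 0
w5 = C OR w4 = 0 OR 0 = 0
w6 = w5 XOR A = 0 XOR 0 = 0
So w5 = 0 and w6 = 0.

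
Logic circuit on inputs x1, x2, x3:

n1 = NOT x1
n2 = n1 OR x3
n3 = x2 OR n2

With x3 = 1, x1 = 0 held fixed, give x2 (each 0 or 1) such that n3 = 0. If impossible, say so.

no solution exists

With x3 = 1, x1 = 0 fixed, none of the 2 settings of x2 give n3 = 0.
For example, with x2=0:
n1 = NOT x1 = NOT 0 = 1
n2 = n1 OR x3 = 1 OR 1 = 1
n3 = x2 OR n2 = 0 OR 1 = 1
giving n3 = 1 ≠ 0.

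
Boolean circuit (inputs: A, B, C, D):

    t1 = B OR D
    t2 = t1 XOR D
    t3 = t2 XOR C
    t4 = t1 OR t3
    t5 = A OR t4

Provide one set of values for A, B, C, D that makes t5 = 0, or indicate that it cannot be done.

A=0 B=0 C=0 D=0

Check with A=0 B=0 C=0 D=0:
t1 = B OR D = 0 OR 0 = 0
t2 = t1 XOR D = 0 XOR 0 = 0
t3 = t2 XOR C = 0 XOR 0 = 0
t4 = t1 OR t3 = 0 OR 0 = 0
t5 = A OR t4 = 0 OR 0 = 0
So t5 = 0 as required.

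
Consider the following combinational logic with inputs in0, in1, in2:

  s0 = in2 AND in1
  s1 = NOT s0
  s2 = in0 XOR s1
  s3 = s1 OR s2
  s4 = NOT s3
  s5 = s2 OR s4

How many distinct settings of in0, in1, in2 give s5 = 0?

3

s5 = s2 OR s4 must be 0, so both s2 = 0 and s4 = 0.
s2 = in0 XOR s1 must be 0, so in0 and s1 are equal.
Enumerating the 8 input combinations, 3 give s5 = 0 and 5 give s5 = 1.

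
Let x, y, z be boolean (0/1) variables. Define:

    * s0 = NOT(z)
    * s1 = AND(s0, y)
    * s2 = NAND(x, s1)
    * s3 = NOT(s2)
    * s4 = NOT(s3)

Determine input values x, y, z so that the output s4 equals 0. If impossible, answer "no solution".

s4 = NOT(s3) must be 0, so s3 = 1.
Check with x=1, y=1, z=0:
s0 = NOT(z) = NOT 0 = 1
s1 = AND(s0, y) = AND(1, 1) = 1
s2 = NAND(x, s1) = NAND(1, 1) = 0
s3 = NOT(s2) = NOT 0 = 1
s4 = NOT(s3) = NOT 1 = 0
So s4 = 0 as required.

x=1, y=1, z=0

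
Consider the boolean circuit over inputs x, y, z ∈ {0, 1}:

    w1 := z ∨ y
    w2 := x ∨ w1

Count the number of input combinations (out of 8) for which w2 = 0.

1

w2 = x ∨ w1 must be 0, so both x = 0 and w1 = 0.
w1 = z ∨ y must be 0, so both z = 0 and y = 0.
Enumerating the 8 input combinations, 1 give w2 = 0 and 7 give w2 = 1.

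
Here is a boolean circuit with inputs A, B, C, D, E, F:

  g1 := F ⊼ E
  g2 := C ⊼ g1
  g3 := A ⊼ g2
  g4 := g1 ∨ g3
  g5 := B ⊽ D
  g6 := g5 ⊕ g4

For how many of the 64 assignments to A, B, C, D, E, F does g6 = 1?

g6 = g5 ⊕ g4 must be 1, so g5 and g4 differ.
Enumerating the 64 input combinations, 44 give g6 = 1 and 20 give g6 = 0.

44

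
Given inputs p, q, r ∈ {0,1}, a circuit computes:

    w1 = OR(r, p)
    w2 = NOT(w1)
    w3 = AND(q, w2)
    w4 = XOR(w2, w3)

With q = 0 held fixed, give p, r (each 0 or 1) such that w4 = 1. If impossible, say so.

p=0, r=0

Check with q = 0 and p=0, r=0:
w1 = OR(r, p) = OR(0, 0) = 0
w2 = NOT(w1) = NOT 0 = 1
w3 = AND(q, w2) = AND(0, 1) = 0
w4 = XOR(w2, w3) = XOR(1, 0) = 1
So w4 = 1.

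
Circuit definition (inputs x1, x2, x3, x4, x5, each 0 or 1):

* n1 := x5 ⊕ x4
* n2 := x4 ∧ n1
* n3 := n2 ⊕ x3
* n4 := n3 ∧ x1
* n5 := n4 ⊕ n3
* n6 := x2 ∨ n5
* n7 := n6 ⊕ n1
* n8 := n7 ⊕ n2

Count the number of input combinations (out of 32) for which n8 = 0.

14

n8 = n7 ⊕ n2 must be 0, so n7 and n2 are equal.
Enumerating the 32 input combinations, 14 give n8 = 0 and 18 give n8 = 1.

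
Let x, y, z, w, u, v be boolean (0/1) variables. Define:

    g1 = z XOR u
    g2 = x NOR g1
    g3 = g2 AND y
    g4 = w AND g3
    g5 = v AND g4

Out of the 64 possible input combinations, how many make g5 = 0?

62

g5 = v AND g4 must be 0, so at least one of v, g4 is 0.
Enumerating the 64 input combinations, 62 give g5 = 0 and 2 give g5 = 1.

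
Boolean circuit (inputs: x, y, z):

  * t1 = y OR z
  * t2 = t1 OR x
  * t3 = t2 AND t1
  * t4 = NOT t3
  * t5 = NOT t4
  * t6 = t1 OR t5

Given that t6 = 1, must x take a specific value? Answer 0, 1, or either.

either

Both values of x occur among assignments with t6 = 1:
  x=0: x=0, y=0, z=1
  x=1: x=1, y=0, z=1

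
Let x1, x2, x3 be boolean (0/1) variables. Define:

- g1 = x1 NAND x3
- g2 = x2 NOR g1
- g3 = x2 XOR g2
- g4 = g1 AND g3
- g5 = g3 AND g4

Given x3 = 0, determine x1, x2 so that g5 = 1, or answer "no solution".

g5 = g3 AND g4 must be 1, so both g3 = 1 and g4 = 1.
g3 = x2 XOR g2 must be 1, so x2 and g2 differ.
Check with x3 = 0 and x1=1, x2=1:
g1 = x1 NAND x3 = 1 NAND 0 = 1
g2 = x2 NOR g1 = 1 NOR 1 = 0
g3 = x2 XOR g2 = 1 XOR 0 = 1
g4 = g1 AND g3 = 1 AND 1 = 1
g5 = g3 AND g4 = 1 AND 1 = 1
So g5 = 1.

x1=1, x2=1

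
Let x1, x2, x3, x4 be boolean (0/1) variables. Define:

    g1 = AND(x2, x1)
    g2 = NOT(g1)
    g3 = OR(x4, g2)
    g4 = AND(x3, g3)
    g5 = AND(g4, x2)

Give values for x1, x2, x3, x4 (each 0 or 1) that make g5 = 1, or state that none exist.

g5 = AND(g4, x2) must be 1, so both g4 = 1 and x2 = 1.
g4 = AND(x3, g3) must be 1, so both x3 = 1 and g3 = 1.
g3 = OR(x4, g2) must be 1, so at least one of x4, g2 is 1.
Check with x1=0, x2=1, x3=1, x4=0:
g1 = AND(x2, x1) = AND(1, 0) = 0
g2 = NOT(g1) = NOT 0 = 1
g3 = OR(x4, g2) = OR(0, 1) = 1
g4 = AND(x3, g3) = AND(1, 1) = 1
g5 = AND(g4, x2) = AND(1, 1) = 1
So g5 = 1 as required.

x1=0, x2=1, x3=1, x4=0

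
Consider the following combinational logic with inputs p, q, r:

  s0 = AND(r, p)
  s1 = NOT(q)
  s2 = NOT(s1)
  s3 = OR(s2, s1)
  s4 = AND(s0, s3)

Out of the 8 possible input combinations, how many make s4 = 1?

2

s4 = AND(s0, s3) must be 1, so both s0 = 1 and s3 = 1.
Satisfying assignments:
  p=1, q=0, r=1
  p=1, q=1, r=1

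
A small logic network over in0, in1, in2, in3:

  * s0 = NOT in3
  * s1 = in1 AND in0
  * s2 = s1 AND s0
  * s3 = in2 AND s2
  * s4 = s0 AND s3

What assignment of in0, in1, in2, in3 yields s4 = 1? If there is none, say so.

s4 = s0 AND s3 must be 1, so both s0 = 1 and s3 = 1.
s0 = NOT in3 must be 1, so in3 = 0.
s3 = in2 AND s2 must be 1, so both in2 = 1 and s2 = 1.
Check with in0=1, in1=1, in2=1, in3=0:
s0 = NOT in3 = NOT 0 = 1
s1 = in1 AND in0 = 1 AND 1 = 1
s2 = s1 AND s0 = 1 AND 1 = 1
s3 = in2 AND s2 = 1 AND 1 = 1
s4 = s0 AND s3 = 1 AND 1 = 1
So s4 = 1 as required.

in0=1, in1=1, in2=1, in3=0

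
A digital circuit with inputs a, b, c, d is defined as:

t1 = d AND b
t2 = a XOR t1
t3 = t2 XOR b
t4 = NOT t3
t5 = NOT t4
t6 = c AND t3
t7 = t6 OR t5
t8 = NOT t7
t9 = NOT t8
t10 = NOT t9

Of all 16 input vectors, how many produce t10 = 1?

t10 = NOT t9 must be 1, so t9 = 0.
t9 = NOT t8 must be 0, so t8 = 1.
Enumerating the 16 input combinations, 8 give t10 = 1 and 8 give t10 = 0.

8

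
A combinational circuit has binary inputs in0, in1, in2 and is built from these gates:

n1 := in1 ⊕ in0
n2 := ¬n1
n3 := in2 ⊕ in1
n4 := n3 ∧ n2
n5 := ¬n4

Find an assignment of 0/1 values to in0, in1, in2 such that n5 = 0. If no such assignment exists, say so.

in0=0, in1=0, in2=1

Check with in0=0, in1=0, in2=1:
n1 = in1 ⊕ in0 = 0 ⊕ 0 = 0
n2 = ¬n1 = ¬0 = 1
n3 = in2 ⊕ in1 = 1 ⊕ 0 = 1
n4 = n3 ∧ n2 = 1 ∧ 1 = 1
n5 = ¬n4 = ¬1 = 0
So n5 = 0 as required.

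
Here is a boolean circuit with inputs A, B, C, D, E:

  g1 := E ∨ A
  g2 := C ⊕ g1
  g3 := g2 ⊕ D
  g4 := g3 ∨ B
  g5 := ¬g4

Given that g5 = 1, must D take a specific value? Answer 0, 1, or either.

Both values of D occur among assignments with g5 = 1:
  D=0: A=0, B=0, C=0, D=0, E=0
  D=1: A=0, B=0, C=0, D=1, E=1

either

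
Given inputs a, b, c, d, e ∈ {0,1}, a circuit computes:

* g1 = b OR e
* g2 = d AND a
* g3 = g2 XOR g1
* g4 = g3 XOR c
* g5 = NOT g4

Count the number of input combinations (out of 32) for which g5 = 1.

g5 = NOT g4 must be 1, so g4 = 0.
g4 = g3 XOR c must be 0, so g3 and c are equal.
Enumerating the 32 input combinations, 16 give g5 = 1 and 16 give g5 = 0.

16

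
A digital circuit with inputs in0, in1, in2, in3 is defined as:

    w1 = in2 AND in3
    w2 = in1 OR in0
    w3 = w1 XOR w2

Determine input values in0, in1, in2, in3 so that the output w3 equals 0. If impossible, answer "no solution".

in0=0, in1=0, in2=1, in3=0

w3 = w1 XOR w2 must be 0, so w1 and w2 are equal.
Check with in0=0, in1=0, in2=1, in3=0:
w1 = in2 AND in3 = 1 AND 0 = 0
w2 = in1 OR in0 = 0 OR 0 = 0
w3 = w1 XOR w2 = 0 XOR 0 = 0
So w3 = 0 as required.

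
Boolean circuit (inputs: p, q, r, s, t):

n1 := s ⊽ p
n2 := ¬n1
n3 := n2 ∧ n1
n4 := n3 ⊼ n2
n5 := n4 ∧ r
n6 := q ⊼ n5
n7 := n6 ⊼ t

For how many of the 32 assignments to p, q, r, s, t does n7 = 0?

n7 = n6 ⊼ t must be 0, so both n6 = 1 and t = 1.
Enumerating the 32 input combinations, 12 give n7 = 0 and 20 give n7 = 1.

12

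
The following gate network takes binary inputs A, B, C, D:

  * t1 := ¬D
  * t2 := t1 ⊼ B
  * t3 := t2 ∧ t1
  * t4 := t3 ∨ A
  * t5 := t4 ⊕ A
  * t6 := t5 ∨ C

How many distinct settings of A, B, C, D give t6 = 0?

7

t6 = t5 ∨ C must be 0, so both t5 = 0 and C = 0.
t5 = t4 ⊕ A must be 0, so t4 and A are equal.
Enumerating the 16 input combinations, 7 give t6 = 0 and 9 give t6 = 1.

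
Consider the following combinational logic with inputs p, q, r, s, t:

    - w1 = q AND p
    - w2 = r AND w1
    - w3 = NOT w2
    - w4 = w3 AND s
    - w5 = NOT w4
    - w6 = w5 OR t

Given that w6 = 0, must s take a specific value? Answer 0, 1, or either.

1

w6 = w5 OR t must be 0, so both w5 = 0 and t = 0.
Every assignment with w6 = 0 has s = 1; there are 7 such assignment(s).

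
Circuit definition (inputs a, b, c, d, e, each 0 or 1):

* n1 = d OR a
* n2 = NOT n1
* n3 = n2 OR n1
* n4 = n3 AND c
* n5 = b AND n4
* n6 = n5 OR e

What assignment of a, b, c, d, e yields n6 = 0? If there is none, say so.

n6 = n5 OR e must be 0, so both n5 = 0 and e = 0.
n5 = b AND n4 must be 0, so at least one of b, n4 is 0.
Check with a=1, b=1, c=0, d=0, e=0:
n1 = d OR a = 0 OR 1 = 1
n2 = NOT n1 = NOT 1 = 0
n3 = n2 OR n1 = 0 OR 1 = 1
n4 = n3 AND c = 1 AND 0 = 0
n5 = b AND n4 = 1 AND 0 = 0
n6 = n5 OR e = 0 OR 0 = 0
So n6 = 0 as required.

a=1, b=1, c=0, d=0, e=0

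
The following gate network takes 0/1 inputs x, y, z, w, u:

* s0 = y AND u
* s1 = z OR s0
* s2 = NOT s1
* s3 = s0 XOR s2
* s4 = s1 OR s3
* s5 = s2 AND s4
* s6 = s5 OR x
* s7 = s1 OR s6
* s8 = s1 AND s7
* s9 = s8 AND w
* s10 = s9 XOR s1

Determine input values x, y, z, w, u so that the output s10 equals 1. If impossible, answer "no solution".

s10 = s9 XOR s1 must be 1, so s9 and s1 differ.
Check with x=1, y=1, z=1, w=0, u=0:
s0 = y AND u = 1 AND 0 = 0
s1 = z OR s0 = 1 OR 0 = 1
s2 = NOT s1 = NOT 1 = 0
s3 = s0 XOR s2 = 0 XOR 0 = 0
s4 = s1 OR s3 = 1 OR 0 = 1
s5 = s2 AND s4 = 0 AND 1 = 0
s6 = s5 OR x = 0 OR 1 = 1
s7 = s1 OR s6 = 1 OR 1 = 1
s8 = s1 AND s7 = 1 AND 1 = 1
s9 = s8 AND w = 1 AND 0 = 0
s10 = s9 XOR s1 = 0 XOR 1 = 1
So s10 = 1 as required.

x=1, y=1, z=1, w=0, u=0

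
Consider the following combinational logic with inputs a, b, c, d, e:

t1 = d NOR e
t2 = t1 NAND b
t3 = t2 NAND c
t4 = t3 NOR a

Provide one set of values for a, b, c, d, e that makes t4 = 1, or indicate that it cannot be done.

a=0, b=0, c=1, d=0, e=0

t4 = t3 NOR a must be 1, so both t3 = 0 and a = 0.
t3 = t2 NAND c must be 0, so both t2 = 1 and c = 1.
Check with a=0, b=0, c=1, d=0, e=0:
t1 = d NOR e = 0 NOR 0 = 1
t2 = t1 NAND b = 1 NAND 0 = 1
t3 = t2 NAND c = 1 NAND 1 = 0
t4 = t3 NOR a = 0 NOR 0 = 1
So t4 = 1 as required.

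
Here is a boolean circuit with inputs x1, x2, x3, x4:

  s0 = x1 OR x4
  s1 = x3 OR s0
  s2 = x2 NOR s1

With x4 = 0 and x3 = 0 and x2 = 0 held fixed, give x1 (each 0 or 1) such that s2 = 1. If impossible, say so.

x1=0

Check with x4 = 0 and x3 = 0 and x2 = 0 and x1=0:
s0 = x1 OR x4 = 0 OR 0 = 0
s1 = x3 OR s0 = 0 OR 0 = 0
s2 = x2 NOR s1 = 0 NOR 0 = 1
So s2 = 1.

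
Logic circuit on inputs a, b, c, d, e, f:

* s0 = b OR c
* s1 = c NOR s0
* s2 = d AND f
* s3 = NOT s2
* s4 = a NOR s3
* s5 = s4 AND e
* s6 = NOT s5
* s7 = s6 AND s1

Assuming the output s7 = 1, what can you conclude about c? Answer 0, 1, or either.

s7 = s6 AND s1 must be 1, so both s6 = 1 and s1 = 1.
Every assignment with s7 = 1 has c = 0; there are 15 such assignment(s).

0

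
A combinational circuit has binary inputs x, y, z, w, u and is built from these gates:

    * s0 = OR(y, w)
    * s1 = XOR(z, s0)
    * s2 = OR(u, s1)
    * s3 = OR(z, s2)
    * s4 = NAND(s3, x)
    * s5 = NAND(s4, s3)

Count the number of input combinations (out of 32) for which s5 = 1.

17

s5 = NAND(s4, s3) must be 1, so at least one of s4, s3 is 0.
Enumerating the 32 input combinations, 17 give s5 = 1 and 15 give s5 = 0.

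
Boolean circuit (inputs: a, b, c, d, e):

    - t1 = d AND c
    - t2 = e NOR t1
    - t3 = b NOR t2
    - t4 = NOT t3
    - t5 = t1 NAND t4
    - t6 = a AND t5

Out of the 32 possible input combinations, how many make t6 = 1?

t6 = a AND t5 must be 1, so both a = 1 and t5 = 1.
t5 = t1 NAND t4 must be 1, so at least one of t1, t4 is 0.
Enumerating the 32 input combinations, 14 give t6 = 1 and 18 give t6 = 0.

14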